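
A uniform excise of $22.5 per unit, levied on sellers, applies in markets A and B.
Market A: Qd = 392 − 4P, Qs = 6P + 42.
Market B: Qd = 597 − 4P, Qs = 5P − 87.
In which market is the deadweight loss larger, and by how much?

Market A, by $45.

Market A: pre-tax P* = $35, Q* = 252; post-tax Q = 198; deadweight loss = $607.5.
Market B: pre-tax P* = $76, Q* = 293; post-tax Q = 243; deadweight loss = $562.5.
Difference: $607.5 vs $562.5 → market A is larger by $45.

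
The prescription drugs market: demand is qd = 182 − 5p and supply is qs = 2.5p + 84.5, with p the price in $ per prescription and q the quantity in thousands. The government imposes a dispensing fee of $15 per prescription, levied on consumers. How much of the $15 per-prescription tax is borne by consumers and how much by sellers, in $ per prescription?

Before the tax: set 182 − 5p = 2.5p + 84.5 → p* = $13, q* = 117.
With the tax collected from consumers, demand (in seller-price terms) shifts: qd = 182 − 5(p + 15).
Solving gives q = 92 with consumers paying $18 and sellers receiving $3 (the $15 wedge).
Burden on consumers: $5; on sellers: $10. (They sum to $15.)
The less price-elastic side of the market bears the larger share of a per-unit tax.

Consumers bear $5 per prescription; sellers bear $10 per prescription.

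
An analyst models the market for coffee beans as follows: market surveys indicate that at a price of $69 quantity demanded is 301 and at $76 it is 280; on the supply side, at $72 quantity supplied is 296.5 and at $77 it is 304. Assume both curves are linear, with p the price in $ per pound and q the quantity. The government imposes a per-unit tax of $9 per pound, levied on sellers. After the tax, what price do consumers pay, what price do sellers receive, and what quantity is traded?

Consumers pay $74; sellers receive $65; quantity = 286.

Demand slope: (280 − 301)/(76 − 69) = -3, so qd = 508 − 3p.
Supply slope: (304 − 296.5)/(77 − 72) = 1.5, so qs = 1.5p + 188.5.
Before the tax: set 508 − 3p = 1.5p + 188.5 → p* = $71, q* = 295.
With the tax collected from sellers, supply shifts: qs = 1.5(p − 9) + 188.5.
Solving gives q = 286 with consumers paying $74 and sellers receiving $65 (the $9 wedge).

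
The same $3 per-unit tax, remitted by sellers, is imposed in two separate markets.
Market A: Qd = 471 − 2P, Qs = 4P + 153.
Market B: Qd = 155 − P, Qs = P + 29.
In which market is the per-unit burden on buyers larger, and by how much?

Market A, by $0.5.

Market A: pre-tax P* = $53, Q* = 365; post-tax Q = 361; per-unit burden on buyers = $2.
Market B: pre-tax P* = $63, Q* = 92; post-tax Q = 90.5; per-unit burden on buyers = $1.5.
Difference: $2 vs $1.5 → market A is larger by $0.5.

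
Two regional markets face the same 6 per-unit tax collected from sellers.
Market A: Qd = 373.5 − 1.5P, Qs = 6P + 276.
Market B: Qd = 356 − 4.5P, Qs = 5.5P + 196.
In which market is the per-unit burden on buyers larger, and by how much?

Market A: pre-tax P* = 13, Q* = 354; post-tax Q = 346.8; per-unit burden on buyers = 4.8.
Market B: pre-tax P* = 16, Q* = 284; post-tax Q = 269.15; per-unit burden on buyers = 3.3.
Difference: 4.8 vs 3.3 → market A is larger by 1.5.

Market A, by 1.5.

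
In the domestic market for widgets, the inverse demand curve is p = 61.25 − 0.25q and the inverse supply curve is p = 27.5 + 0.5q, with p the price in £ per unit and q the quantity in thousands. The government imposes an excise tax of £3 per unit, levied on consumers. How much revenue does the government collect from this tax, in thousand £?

Tax revenue = £123 thousand.

Rewrite in direct form: qd = 245 − 4p and qs = 2p − 55.
Without the tax, 245 − 4p = 2p − 55 gives 6p = 300, so p* = £50 and q* = 45.
With the tax collected from consumers, demand (in seller-price terms) shifts: qd = 245 − 4(p + 3).
Solving gives q = 41 with consumers paying £51 and producers receiving £48 (the £3 wedge).
Revenue = t · Q = 3 · 41 = £123.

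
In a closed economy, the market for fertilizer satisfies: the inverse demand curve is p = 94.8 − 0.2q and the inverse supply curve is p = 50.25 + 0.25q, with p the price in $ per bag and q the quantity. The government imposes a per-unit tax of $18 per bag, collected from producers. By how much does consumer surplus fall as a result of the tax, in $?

Consumer surplus falls by $632.

Rewrite in direct form: qd = 474 − 5p and qs = 4p − 201.
Before the tax: set 474 − 5p = 4p − 201 → p* = $75, q* = 99.
With the tax collected from producers, supply shifts: qs = 4(p − 18) − 201.
Solving gives q = 59 with buyers paying $83 and producers receiving $65 (the $18 wedge).
ΔCS is the trapezoid between Q = 59 and Q = 99 of height $8: ½ · (99 + 59) · 8 = $632.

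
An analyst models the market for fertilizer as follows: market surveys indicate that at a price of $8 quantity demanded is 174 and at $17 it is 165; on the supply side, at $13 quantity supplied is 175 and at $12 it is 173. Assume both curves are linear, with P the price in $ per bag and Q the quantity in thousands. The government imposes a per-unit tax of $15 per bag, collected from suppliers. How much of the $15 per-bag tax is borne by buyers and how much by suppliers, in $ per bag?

Demand slope: (165 − 174)/(17 − 8) = -1, so Qd = 182 − P.
Supply slope: (173 − 175)/(12 − 13) = 2, so Qs = 2P + 149.
Before the tax: set 182 − P = 2P + 149 → P* = $11, Q* = 171.
With the tax collected from suppliers, supply shifts: Qs = 2(P − 15) + 149.
New equilibrium: buyers pay $21, suppliers receive $6, Q = 161. (Wedge: Pb − Ps = 15.)
Burden on buyers: $10; on suppliers: $5. (They sum to $15.)

Buyers bear $10 per bag; suppliers bear $5 per bag.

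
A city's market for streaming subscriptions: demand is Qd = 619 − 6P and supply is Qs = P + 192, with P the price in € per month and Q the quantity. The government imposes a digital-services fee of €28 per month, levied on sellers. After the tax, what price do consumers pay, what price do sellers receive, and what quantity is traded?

Consumers pay €65; sellers receive €37; quantity = 229.

Without the tax, 619 − 6P = P + 192 gives 7P = 427, so P* = €61 and Q* = 253.
With the tax collected from sellers, supply shifts: Qs = (P − 28) + 192.
New equilibrium: consumers pay €65, sellers receive €37, Q = 229. (Wedge: Pb − Ps = 28.)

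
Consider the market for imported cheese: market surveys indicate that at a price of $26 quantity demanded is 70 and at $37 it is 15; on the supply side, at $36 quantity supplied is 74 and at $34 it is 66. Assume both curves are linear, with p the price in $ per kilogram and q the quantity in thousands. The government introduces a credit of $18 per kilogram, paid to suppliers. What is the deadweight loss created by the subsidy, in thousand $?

Deadweight loss = $360 thousand.

Demand slope: (15 − 70)/(37 − 26) = -5, so qd = 200 − 5p.
Supply slope: (66 − 74)/(34 − 36) = 4, so qs = 4p − 70.
Without the subsidy, 200 − 5p = 4p − 70 gives 9p = 270, so p* = $30 and q* = 50.
With a per-unit subsidy paid to suppliers, each receives p + 18 per unit sold, so supply becomes qs = 4(p + 18) − 70.
Solving gives q = 90 with buyers paying $22 and suppliers receiving $40 (the $18 wedge).
Quantity rises by |ΔQ| = |50 − 90| = 40.
DWL = ½ · t · |ΔQ| = ½ · 18 · 40 = $360.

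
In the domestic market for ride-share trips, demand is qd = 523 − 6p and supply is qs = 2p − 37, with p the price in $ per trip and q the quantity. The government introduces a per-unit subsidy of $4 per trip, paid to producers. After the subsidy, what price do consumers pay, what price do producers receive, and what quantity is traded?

Without the subsidy, 523 − 6p = 2p − 37 gives 8p = 560, so p* = $70 and q* = 103.
With a per-unit subsidy paid to producers, each receives p + 4 per unit sold, so supply becomes qs = 2(p + 4) − 37.
New equilibrium: consumers pay $69, producers receive $73, q = 109. (Wedge: pb − ps = −4.)

Consumers pay $69; producers receive $73; quantity = 109.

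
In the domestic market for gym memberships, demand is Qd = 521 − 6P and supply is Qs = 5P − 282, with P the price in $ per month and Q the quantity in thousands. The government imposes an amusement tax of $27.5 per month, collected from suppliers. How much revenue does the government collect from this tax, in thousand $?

Before the tax: set 521 − 6P = 5P − 282 → P* = $73, Q* = 83.
With the tax collected from suppliers, supply shifts: Qs = 5(P − 27.5) − 282.
New equilibrium: consumers pay $85.5, suppliers receive $58, Q = 8. (Wedge: Pb − Ps = 27.5.)
Revenue = t · Q = 27.5 · 8 = $220.

Tax revenue = $220 thousand.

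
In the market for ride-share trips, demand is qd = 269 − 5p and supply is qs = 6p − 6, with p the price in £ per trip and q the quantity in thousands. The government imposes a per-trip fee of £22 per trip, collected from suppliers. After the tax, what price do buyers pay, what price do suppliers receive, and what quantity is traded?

Buyers pay £37; suppliers receive £15; quantity = 84.

Without the tax, 269 − 5p = 6p − 6 gives 11p = 275, so p* = £25 and q* = 144.
With the tax collected from suppliers, supply shifts: qs = 6(p − 22) − 6.
New equilibrium: buyers pay £37, suppliers receive £15, q = 84. (Wedge: pb − ps = 22.)
The less price-elastic side of the market bears the larger share of a per-unit tax.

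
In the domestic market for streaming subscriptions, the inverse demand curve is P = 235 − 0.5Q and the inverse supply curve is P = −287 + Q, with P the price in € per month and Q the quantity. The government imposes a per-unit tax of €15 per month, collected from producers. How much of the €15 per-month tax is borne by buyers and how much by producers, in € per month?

Rewrite in direct form: Qd = 470 − 2P and Qs = P + 287.
Before the tax: set 470 − 2P = P + 287 → P* = €61, Q* = 348.
With the tax collected from producers, supply shifts: Qs = (P − 15) + 287.
New equilibrium: buyers pay €66, producers receive €51, Q = 338. (Wedge: Pb − Ps = 15.)
Burden on buyers: €5; on producers: €10. (They sum to €15.)

Buyers bear €5 per month; producers bear €10 per month.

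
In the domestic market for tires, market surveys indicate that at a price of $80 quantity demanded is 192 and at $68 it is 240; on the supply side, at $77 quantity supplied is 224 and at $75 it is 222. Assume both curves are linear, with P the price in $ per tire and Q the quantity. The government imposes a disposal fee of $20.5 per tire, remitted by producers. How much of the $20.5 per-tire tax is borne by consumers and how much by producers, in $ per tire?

Consumers bear $4.1 per tire; producers bear $16.4 per tire.

Demand slope: (240 − 192)/(68 − 80) = -4, so Qd = 512 − 4P.
Supply slope: (222 − 224)/(75 − 77) = 1, so Qs = P + 147.
Without the tax, 512 − 4P = P + 147 gives 5P = 365, so P* = $73 and Q* = 220.
With the tax collected from producers, supply shifts: Qs = (P − 20.5) + 147.
New equilibrium: consumers pay $77.1, producers receive $56.6, Q = 203.6. (Wedge: Pb − Ps = 20.5.)
Burden on consumers: $4.1; on producers: $16.4. (They sum to $20.5.)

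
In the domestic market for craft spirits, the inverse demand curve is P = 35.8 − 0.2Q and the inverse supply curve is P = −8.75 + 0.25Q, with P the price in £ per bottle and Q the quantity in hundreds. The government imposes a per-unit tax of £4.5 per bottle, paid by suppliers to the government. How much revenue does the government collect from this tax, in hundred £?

Tax revenue = £400.5 hundred.

Inverting to Q(P) form: Qd = 179 − 5P; Qs = 4P + 35.
Before the tax: set 179 − 5P = 4P + 35 → P* = £16, Q* = 99.
With the tax collected from suppliers, supply shifts: Qs = 4(P − 4.5) + 35.
Solving gives Q = 89 with buyers paying £18 and suppliers receiving £13.5 (the £4.5 wedge).
Revenue = t · Q = 4.5 · 89 = £400.5.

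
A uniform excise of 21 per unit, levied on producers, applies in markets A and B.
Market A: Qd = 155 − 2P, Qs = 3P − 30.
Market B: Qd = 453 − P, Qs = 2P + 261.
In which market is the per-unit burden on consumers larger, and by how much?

Market A: pre-tax P* = 37, Q* = 81; post-tax Q = 55.8; per-unit burden on consumers = 12.6.
Market B: pre-tax P* = 64, Q* = 389; post-tax Q = 375; per-unit burden on consumers = 14.
Difference: 12.6 vs 14 → market B is larger by 1.4.

Market B, by 1.4.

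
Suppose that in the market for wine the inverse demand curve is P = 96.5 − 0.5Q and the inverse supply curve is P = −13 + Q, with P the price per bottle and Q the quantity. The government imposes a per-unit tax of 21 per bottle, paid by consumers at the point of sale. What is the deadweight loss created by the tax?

Deadweight loss = 147.

Rewrite in direct form: Qd = 193 − 2P and Qs = P + 13.
Without the tax, 193 − 2P = P + 13 gives 3P = 180, so P* = 60 and Q* = 73.
With the tax collected from consumers, demand (in seller-price terms) shifts: Qd = 193 − 2(P + 21).
Solving gives Q = 59 with consumers paying 67 and suppliers receiving 46 (the 21 wedge).
Quantity falls by |ΔQ| = |73 − 59| = 14.
DWL = ½ · t · |ΔQ| = ½ · 21 · 14 = 147.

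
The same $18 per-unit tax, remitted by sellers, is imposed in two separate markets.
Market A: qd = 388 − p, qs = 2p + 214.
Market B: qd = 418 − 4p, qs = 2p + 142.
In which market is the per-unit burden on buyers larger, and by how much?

Market A, by $6.

Market A: pre-tax p* = $58, q* = 330; post-tax q = 318; per-unit burden on buyers = $12.
Market B: pre-tax p* = $46, q* = 234; post-tax q = 210; per-unit burden on buyers = $6.
Difference: $12 vs $6 → market A is larger by $6.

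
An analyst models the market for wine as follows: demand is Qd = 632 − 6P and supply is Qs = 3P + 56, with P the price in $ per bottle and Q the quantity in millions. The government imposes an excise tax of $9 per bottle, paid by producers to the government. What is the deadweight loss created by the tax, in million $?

Without the tax, 632 − 6P = 3P + 56 gives 9P = 576, so P* = $64 and Q* = 248.
With the tax collected from producers, supply shifts: Qs = 3(P − 9) + 56.
Solving gives Q = 230 with consumers paying $67 and producers receiving $58 (the $9 wedge).
Quantity falls by |ΔQ| = |248 − 230| = 18.
DWL = ½ · t · |ΔQ| = ½ · 9 · 18 = $81.

Deadweight loss = $81 million.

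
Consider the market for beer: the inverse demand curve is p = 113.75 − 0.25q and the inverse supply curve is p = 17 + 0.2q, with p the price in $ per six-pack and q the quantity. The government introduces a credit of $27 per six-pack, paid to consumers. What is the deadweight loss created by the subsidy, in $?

Deadweight loss = $810.

Inverting to q(p) form: qd = 455 − 4p; qs = 5p − 85.
Without the subsidy, 455 − 4p = 5p − 85 gives 9p = 540, so p* = $60 and q* = 215.
With a per-unit subsidy paid to consumers, each effectively pays p − 27, so demand becomes qd = 455 − 4(p − 27).
New equilibrium: consumers pay $45, suppliers receive $72, q = 275. (Wedge: pb − ps = −27.)
Quantity rises by |ΔQ| = |215 − 275| = 60.
DWL = ½ · t · |ΔQ| = ½ · 27 · 60 = $810.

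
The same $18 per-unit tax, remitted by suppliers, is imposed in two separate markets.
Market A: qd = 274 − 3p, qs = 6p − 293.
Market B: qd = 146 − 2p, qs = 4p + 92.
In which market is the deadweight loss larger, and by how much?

Market A: pre-tax p* = $63, q* = 85; post-tax q = 49; deadweight loss = $324.
Market B: pre-tax p* = $9, q* = 128; post-tax q = 104; deadweight loss = $216.
Difference: $324 vs $216 → market A is larger by $108.

Market A, by $108.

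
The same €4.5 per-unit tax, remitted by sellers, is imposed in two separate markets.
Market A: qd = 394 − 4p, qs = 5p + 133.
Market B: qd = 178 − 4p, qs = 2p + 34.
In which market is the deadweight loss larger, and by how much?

Market A: pre-tax p* = €29, q* = 278; post-tax q = 268; deadweight loss = €22.5.
Market B: pre-tax p* = €24, q* = 82; post-tax q = 76; deadweight loss = €13.5.
Difference: €22.5 vs €13.5 → market A is larger by €9.

Market A, by €9.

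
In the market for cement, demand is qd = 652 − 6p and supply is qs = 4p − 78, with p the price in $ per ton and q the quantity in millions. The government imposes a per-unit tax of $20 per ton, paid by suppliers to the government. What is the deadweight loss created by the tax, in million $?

Before the tax: set 652 − 6p = 4p − 78 → p* = $73, q* = 214.
With the tax collected from suppliers, supply shifts: qs = 4(p − 20) − 78.
New equilibrium: buyers pay $81, suppliers receive $61, q = 166. (Wedge: pb − ps = 20.)
Quantity falls by |ΔQ| = |214 − 166| = 48.
DWL = ½ · t · |ΔQ| = ½ · 20 · 48 = $480.

Deadweight loss = $480 million.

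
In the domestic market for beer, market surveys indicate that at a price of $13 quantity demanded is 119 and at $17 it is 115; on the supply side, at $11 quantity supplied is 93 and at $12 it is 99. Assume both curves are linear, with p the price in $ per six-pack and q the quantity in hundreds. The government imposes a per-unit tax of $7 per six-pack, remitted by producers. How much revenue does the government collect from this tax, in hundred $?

Demand slope: (115 − 119)/(17 − 13) = -1, so qd = 132 − p.
Supply slope: (99 − 93)/(12 − 11) = 6, so qs = 6p + 27.
Before the tax: set 132 − p = 6p + 27 → p* = $15, q* = 117.
With the tax collected from producers, supply shifts: qs = 6(p − 7) + 27.
New equilibrium: buyers pay $21, producers receive $14, q = 111. (Wedge: pb − ps = 7.)
Revenue = t · Q = 7 · 111 = $777.

Tax revenue = $777 hundred.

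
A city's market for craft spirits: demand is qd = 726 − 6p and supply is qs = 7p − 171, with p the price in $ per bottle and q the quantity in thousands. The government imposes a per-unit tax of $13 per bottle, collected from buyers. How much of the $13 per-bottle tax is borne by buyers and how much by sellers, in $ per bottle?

Without the tax, 726 − 6p = 7p − 171 gives 13p = 897, so p* = $69 and q* = 312.
With the tax collected from buyers, demand (in seller-price terms) shifts: qd = 726 − 6(p + 13).
New equilibrium: buyers pay $76, sellers receive $63, q = 270. (Wedge: pb − ps = 13.)
Burden on buyers: $7; on sellers: $6. (They sum to $13.)
The less price-elastic side of the market bears the larger share of a per-unit tax.

Buyers bear $7 per bottle; sellers bear $6 per bottle.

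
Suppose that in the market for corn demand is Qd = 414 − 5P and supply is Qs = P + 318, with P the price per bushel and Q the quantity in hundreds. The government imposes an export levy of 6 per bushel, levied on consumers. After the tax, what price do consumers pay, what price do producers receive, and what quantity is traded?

Without the tax, 414 − 5P = P + 318 gives 6P = 96, so P* = 16 and Q* = 334.
With the tax collected from consumers, demand (in seller-price terms) shifts: Qd = 414 − 5(P + 6).
Solving gives Q = 329 with consumers paying 17 and producers receiving 11 (the 6 wedge).

Consumers pay 17; producers receive 11; quantity = 329.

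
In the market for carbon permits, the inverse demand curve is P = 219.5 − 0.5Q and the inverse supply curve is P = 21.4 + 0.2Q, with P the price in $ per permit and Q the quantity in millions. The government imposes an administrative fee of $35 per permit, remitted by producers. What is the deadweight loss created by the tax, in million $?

Inverting to Q(P) form: Qd = 439 − 2P; Qs = 5P − 107.
Before the tax: set 439 − 2P = 5P − 107 → P* = $78, Q* = 283.
With the tax collected from producers, supply shifts: Qs = 5(P − 35) − 107.
Solving gives Q = 233 with consumers paying $103 and producers receiving $68 (the $35 wedge).
Quantity falls by |ΔQ| = |283 − 233| = 50.
DWL = ½ · t · |ΔQ| = ½ · 35 · 50 = $875.

Deadweight loss = $875 million.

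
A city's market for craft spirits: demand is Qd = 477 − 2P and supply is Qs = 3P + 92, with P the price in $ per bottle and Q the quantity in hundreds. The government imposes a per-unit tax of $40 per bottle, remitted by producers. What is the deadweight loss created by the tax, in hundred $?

Deadweight loss = $960 hundred.

Before the tax: set 477 − 2P = 3P + 92 → P* = $77, Q* = 323.
With the tax collected from producers, supply shifts: Qs = 3(P − 40) + 92.
Solving gives Q = 275 with buyers paying $101 and producers receiving $61 (the $40 wedge).
Quantity falls by |ΔQ| = |323 − 275| = 48.
DWL = ½ · t · |ΔQ| = ½ · 40 · 48 = $960.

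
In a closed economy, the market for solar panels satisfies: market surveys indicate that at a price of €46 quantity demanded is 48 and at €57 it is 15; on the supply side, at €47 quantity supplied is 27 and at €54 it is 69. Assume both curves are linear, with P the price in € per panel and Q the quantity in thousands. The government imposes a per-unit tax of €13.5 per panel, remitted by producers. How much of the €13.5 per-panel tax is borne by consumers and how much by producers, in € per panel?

Consumers bear €9 per panel; producers bear €4.5 per panel.

Demand slope: (15 − 48)/(57 − 46) = -3, so Qd = 186 − 3P.
Supply slope: (69 − 27)/(54 − 47) = 6, so Qs = 6P − 255.
Without the tax, 186 − 3P = 6P − 255 gives 9P = 441, so P* = €49 and Q* = 39.
With the tax collected from producers, supply shifts: Qs = 6(P − 13.5) − 255.
New equilibrium: consumers pay €58, producers receive €44.5, Q = 12. (Wedge: Pb − Ps = 13.5.)
Burden on consumers: €9; on producers: €4.5. (They sum to €13.5.)
The less price-elastic side of the market bears the larger share of a per-unit tax.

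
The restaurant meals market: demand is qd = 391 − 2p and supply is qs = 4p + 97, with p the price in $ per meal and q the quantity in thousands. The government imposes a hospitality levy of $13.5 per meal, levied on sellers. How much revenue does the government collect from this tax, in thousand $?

Without the tax, 391 − 2p = 4p + 97 gives 6p = 294, so p* = $49 and q* = 293.
With the tax collected from sellers, supply shifts: qs = 4(p − 13.5) + 97.
New equilibrium: consumers pay $58, sellers receive $44.5, q = 275. (Wedge: pb − ps = 13.5.)
Revenue = t · Q = 13.5 · 275 = $3712.5.

Tax revenue = $3712.5 thousand.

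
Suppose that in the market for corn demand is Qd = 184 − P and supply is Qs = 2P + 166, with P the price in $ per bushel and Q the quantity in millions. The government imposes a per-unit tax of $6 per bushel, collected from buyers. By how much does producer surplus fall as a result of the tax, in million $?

Without the tax, 184 − P = 2P + 166 gives 3P = 18, so P* = $6 and Q* = 178.
With the tax collected from buyers, demand (in seller-price terms) shifts: Qd = 184 − (P + 6).
Solving gives Q = 174 with buyers paying $10 and producers receiving $4 (the $6 wedge).
ΔPS is the trapezoid between Q = 174 and Q = 178 of height $2: ½ · (178 + 174) · 2 = $352.

Producer surplus falls by $352 million.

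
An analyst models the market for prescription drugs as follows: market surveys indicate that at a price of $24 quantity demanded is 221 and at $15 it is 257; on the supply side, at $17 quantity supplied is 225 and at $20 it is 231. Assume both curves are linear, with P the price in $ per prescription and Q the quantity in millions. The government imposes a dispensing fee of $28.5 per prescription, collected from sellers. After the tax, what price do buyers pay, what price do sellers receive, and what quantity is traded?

Demand slope: (257 − 221)/(15 − 24) = -4, so Qd = 317 − 4P.
Supply slope: (231 − 225)/(20 − 17) = 2, so Qs = 2P + 191.
Before the tax: set 317 − 4P = 2P + 191 → P* = $21, Q* = 233.
With the tax collected from sellers, supply shifts: Qs = 2(P − 28.5) + 191.
New equilibrium: buyers pay $30.5, sellers receive $2, Q = 195. (Wedge: Pb − Ps = 28.5.)

Buyers pay $30.5; sellers receive $2; quantity = 195.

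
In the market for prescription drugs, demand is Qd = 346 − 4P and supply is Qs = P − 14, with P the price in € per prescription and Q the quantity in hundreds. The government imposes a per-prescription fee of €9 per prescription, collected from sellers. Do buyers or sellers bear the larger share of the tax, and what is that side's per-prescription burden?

Before the tax: set 346 − 4P = P − 14 → P* = €72, Q* = 58.
With the tax collected from sellers, supply shifts: Qs = (P − 9) − 14.
Solving gives Q = 50.8 with buyers paying €73.8 and sellers receiving €64.8 (the €9 wedge).
Per-prescription burden: buyers €1.8, sellers €7.2.
Sellers take the larger share because supply is less price-elastic here (demand slope 4 vs supply slope 1).
The less price-elastic side of the market bears the larger share of a per-unit tax.

Sellers bear the larger share: €7.2 per prescription.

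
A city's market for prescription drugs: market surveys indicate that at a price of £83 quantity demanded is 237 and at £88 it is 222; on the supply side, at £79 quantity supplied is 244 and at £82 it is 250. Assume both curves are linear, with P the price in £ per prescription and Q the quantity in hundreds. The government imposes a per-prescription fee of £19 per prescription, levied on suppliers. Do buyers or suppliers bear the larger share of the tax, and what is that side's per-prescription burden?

Suppliers bear the larger share: £11.4 per prescription.

Demand slope: (222 − 237)/(88 − 83) = -3, so Qd = 486 − 3P.
Supply slope: (250 − 244)/(82 − 79) = 2, so Qs = 2P + 86.
Before the tax: set 486 − 3P = 2P + 86 → P* = £80, Q* = 246.
With the tax collected from suppliers, supply shifts: Qs = 2(P − 19) + 86.
New equilibrium: buyers pay £87.6, suppliers receive £68.6, Q = 223.2. (Wedge: Pb − Ps = 19.)
Per-prescription burden: buyers £7.6, suppliers £11.4.
Suppliers take the larger share because supply is less price-elastic here (demand slope 3 vs supply slope 2).
The less price-elastic side of the market bears the larger share of a per-unit tax.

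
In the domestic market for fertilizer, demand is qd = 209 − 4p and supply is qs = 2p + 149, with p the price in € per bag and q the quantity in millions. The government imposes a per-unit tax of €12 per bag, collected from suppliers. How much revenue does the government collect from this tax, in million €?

Without the tax, 209 − 4p = 2p + 149 gives 6p = 60, so p* = €10 and q* = 169.
With the tax collected from suppliers, supply shifts: qs = 2(p − 12) + 149.
Solving gives q = 153 with consumers paying €14 and suppliers receiving €2 (the €12 wedge).
Revenue = t · Q = 12 · 153 = €1836.

Tax revenue = €1836 million.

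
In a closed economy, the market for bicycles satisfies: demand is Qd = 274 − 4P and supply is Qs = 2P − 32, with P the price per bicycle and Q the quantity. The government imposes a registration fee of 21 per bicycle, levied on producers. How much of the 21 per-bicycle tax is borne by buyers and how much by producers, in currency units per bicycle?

Without the tax, 274 − 4P = 2P − 32 gives 6P = 306, so P* = 51 and Q* = 70.
With the tax collected from producers, supply shifts: Qs = 2(P − 21) − 32.
Solving gives Q = 42 with buyers paying 58 and producers receiving 37 (the 21 wedge).
Burden on buyers: 7; on producers: 14. (They sum to 21.)
The less price-elastic side of the market bears the larger share of a per-unit tax.

Buyers bear 7 per bicycle; producers bear 14 per bicycle.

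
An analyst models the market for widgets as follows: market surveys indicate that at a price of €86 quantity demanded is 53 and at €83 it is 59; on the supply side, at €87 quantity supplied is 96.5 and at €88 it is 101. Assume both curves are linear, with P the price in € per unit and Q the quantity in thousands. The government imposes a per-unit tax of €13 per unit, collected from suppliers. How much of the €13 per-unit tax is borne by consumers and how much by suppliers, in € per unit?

Demand slope: (59 − 53)/(83 − 86) = -2, so Qd = 225 − 2P.
Supply slope: (101 − 96.5)/(88 − 87) = 4.5, so Qs = 4.5P − 295.
Without the tax, 225 − 2P = 4.5P − 295 gives 6.5P = 520, so P* = €80 and Q* = 65.
With the tax collected from suppliers, supply shifts: Qs = 4.5(P − 13) − 295.
Solving gives Q = 47 with consumers paying €89 and suppliers receiving €76 (the €13 wedge).
Burden on consumers: €9; on suppliers: €4. (They sum to €13.)
The less price-elastic side of the market bears the larger share of a per-unit tax.

Consumers bear €9 per unit; suppliers bear €4 per unit.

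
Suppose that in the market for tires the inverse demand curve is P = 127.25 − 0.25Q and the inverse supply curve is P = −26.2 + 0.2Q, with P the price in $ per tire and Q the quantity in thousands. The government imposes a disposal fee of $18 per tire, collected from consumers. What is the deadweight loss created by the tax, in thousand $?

Inverting to Q(P) form: Qd = 509 − 4P; Qs = 5P + 131.
Before the tax: set 509 − 4P = 5P + 131 → P* = $42, Q* = 341.
With the tax collected from consumers, demand (in seller-price terms) shifts: Qd = 509 − 4(P + 18).
New equilibrium: consumers pay $52, producers receive $34, Q = 301. (Wedge: Pb − Ps = 18.)
Quantity falls by |ΔQ| = |341 − 301| = 40.
DWL = ½ · t · |ΔQ| = ½ · 18 · 40 = $360.

Deadweight loss = $360 thousand.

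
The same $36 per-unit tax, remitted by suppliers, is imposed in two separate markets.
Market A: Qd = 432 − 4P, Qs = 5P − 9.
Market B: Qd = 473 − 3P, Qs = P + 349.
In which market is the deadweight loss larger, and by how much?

Market A: pre-tax P* = $49, Q* = 236; post-tax Q = 156; deadweight loss = $1440.
Market B: pre-tax P* = $31, Q* = 380; post-tax Q = 353; deadweight loss = $486.
Difference: $1440 vs $486 → market A is larger by $954.

Market A, by $954.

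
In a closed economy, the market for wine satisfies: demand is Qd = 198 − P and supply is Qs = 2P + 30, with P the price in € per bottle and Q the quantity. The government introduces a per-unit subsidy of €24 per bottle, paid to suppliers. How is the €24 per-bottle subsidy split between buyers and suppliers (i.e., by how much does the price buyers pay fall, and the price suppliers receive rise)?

Buyers gain €16 per bottle; suppliers gain €8 per bottle.

Before the subsidy: set 198 − P = 2P + 30 → P* = €56, Q* = 142.
With a per-unit subsidy paid to suppliers, each receives P + 24 per unit sold, so supply becomes Qs = 2(P + 24) + 30.
Solving gives Q = 158 with buyers paying €40 and suppliers receiving €64 (the €24 wedge).
Gain to buyers: €16; to suppliers: €8. (They sum to €24.)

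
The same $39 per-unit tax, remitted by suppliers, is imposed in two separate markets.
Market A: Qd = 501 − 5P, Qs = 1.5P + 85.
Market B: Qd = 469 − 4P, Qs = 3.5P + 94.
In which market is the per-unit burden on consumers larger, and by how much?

Market B, by $9.2.

Market A: pre-tax P* = $64, Q* = 181; post-tax Q = 136; per-unit burden on consumers = $9.
Market B: pre-tax P* = $50, Q* = 269; post-tax Q = 196.2; per-unit burden on consumers = $18.2.
Difference: $9 vs $18.2 → market B is larger by $9.2.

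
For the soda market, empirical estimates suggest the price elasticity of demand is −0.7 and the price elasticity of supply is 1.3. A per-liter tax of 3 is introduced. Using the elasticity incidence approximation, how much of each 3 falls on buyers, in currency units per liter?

Buyers bear ≈ 1.95 per liter.

Incidence ratio: buyers' share ≈ εs / (εs + |εd|) = 1.3 / (1.3 + 0.7) = 0.65.
So buyers bear ≈ 0.65 × 3 = 1.95; suppliers bear 1.05.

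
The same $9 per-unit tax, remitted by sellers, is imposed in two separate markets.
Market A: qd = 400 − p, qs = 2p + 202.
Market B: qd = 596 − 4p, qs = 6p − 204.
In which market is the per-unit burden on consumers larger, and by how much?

Market A, by $0.6.

Market A: pre-tax p* = $66, q* = 334; post-tax q = 328; per-unit burden on consumers = $6.
Market B: pre-tax p* = $80, q* = 276; post-tax q = 254.4; per-unit burden on consumers = $5.4.
Difference: $6 vs $5.4 → market A is larger by $0.6.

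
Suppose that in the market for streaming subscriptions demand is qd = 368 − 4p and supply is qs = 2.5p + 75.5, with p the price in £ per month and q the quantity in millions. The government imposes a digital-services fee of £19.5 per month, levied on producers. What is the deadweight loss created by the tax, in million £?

Without the tax, 368 − 4p = 2.5p + 75.5 gives 6.5p = 292.5, so p* = £45 and q* = 188.
With the tax collected from producers, supply shifts: qs = 2.5(p − 19.5) + 75.5.
Solving gives q = 158 with buyers paying £52.5 and producers receiving £33 (the £19.5 wedge).
Quantity falls by |ΔQ| = |188 − 158| = 30.
DWL = ½ · t · |ΔQ| = ½ · 19.5 · 30 = £292.5.

Deadweight loss = £292.5 million.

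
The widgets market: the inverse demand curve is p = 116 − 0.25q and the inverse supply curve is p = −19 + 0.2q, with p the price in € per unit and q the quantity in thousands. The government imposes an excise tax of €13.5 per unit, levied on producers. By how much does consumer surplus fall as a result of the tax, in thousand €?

Consumer surplus falls by €2137.5 thousand.

Rewrite in direct form: qd = 464 − 4p and qs = 5p + 95.
Before the tax: set 464 − 4p = 5p + 95 → p* = €41, q* = 300.
With the tax collected from producers, supply shifts: qs = 5(p − 13.5) + 95.
Solving gives q = 270 with consumers paying €48.5 and producers receiving €35 (the €13.5 wedge).
ΔCS is the trapezoid between Q = 270 and Q = 300 of height €7.5: ½ · (300 + 270) · 7.5 = €2137.5.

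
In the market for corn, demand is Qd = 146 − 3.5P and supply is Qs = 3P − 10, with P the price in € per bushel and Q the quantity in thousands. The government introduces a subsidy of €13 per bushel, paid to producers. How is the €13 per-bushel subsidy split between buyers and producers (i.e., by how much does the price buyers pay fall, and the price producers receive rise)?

Buyers gain €6 per bushel; producers gain €7 per bushel.

Before the subsidy: set 146 − 3.5P = 3P − 10 → P* = €24, Q* = 62.
With a per-unit subsidy paid to producers, each receives P + 13 per unit sold, so supply becomes Qs = 3(P + 13) − 10.
New equilibrium: buyers pay €18, producers receive €31, Q = 83. (Wedge: Pb − Ps = −13.)
Gain to buyers: €6; to producers: €7. (They sum to €13.)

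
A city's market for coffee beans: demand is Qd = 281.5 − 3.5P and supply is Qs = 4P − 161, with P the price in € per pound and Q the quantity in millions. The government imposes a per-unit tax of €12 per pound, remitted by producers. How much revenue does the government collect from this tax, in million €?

Without the tax, 281.5 − 3.5P = 4P − 161 gives 7.5P = 442.5, so P* = €59 and Q* = 75.
With the tax collected from producers, supply shifts: Qs = 4(P − 12) − 161.
Solving gives Q = 52.6 with buyers paying €65.4 and producers receiving €53.4 (the €12 wedge).
Revenue = t · Q = 12 · 52.6 = €631.2.

Tax revenue = €631.2 million.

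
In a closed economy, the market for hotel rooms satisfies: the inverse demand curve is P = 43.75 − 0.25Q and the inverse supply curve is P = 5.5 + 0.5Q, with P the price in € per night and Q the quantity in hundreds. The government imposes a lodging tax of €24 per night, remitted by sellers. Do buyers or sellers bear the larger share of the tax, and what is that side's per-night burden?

Sellers bear the larger share: €16 per night.

Inverting to Q(P) form: Qd = 175 − 4P; Qs = 2P − 11.
Before the tax: set 175 − 4P = 2P − 11 → P* = €31, Q* = 51.
With the tax collected from sellers, supply shifts: Qs = 2(P − 24) − 11.
New equilibrium: buyers pay €39, sellers receive €15, Q = 19. (Wedge: Pb − Ps = 24.)
Per-night burden: buyers €8, sellers €16.
Sellers take the larger share because supply is less price-elastic here (demand slope 4 vs supply slope 2).
The less price-elastic side of the market bears the larger share of a per-unit tax.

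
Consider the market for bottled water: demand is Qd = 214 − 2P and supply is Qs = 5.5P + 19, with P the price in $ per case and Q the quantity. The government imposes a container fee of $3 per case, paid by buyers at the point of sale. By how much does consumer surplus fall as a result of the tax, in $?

Before the tax: set 214 − 2P = 5.5P + 19 → P* = $26, Q* = 162.
With the tax collected from buyers, demand (in seller-price terms) shifts: Qd = 214 − 2(P + 3).
New equilibrium: buyers pay $28.2, sellers receive $25.2, Q = 157.6. (Wedge: Pb − Ps = 3.)
ΔCS is the trapezoid between Q = 157.6 and Q = 162 of height $2.2: ½ · (162 + 157.6) · 2.2 = $351.56.

Consumer surplus falls by $351.56.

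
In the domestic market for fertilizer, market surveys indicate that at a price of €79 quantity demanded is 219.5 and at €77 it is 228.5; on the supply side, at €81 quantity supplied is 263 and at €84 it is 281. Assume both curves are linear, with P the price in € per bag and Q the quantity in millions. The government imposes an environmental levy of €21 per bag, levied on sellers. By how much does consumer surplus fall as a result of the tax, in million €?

Demand slope: (228.5 − 219.5)/(77 − 79) = -4.5, so Qd = 575 − 4.5P.
Supply slope: (281 − 263)/(84 − 81) = 6, so Qs = 6P − 223.
Before the tax: set 575 − 4.5P = 6P − 223 → P* = €76, Q* = 233.
With the tax collected from sellers, supply shifts: Qs = 6(P − 21) − 223.
Solving gives Q = 179 with buyers paying €88 and sellers receiving €67 (the €21 wedge).
ΔCS is the trapezoid between Q = 179 and Q = 233 of height €12: ½ · (233 + 179) · 12 = €2472.

Consumer surplus falls by €2472 million.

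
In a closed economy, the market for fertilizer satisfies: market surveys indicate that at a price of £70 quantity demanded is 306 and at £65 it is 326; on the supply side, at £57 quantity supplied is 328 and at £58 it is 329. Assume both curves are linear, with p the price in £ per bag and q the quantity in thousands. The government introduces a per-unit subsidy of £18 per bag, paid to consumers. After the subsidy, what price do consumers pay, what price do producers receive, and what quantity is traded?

Consumers pay £59.4; producers receive £77.4; quantity = 348.4.

Demand slope: (326 − 306)/(65 − 70) = -4, so qd = 586 − 4p.
Supply slope: (329 − 328)/(58 − 57) = 1, so qs = p + 271.
Without the subsidy, 586 − 4p = p + 271 gives 5p = 315, so p* = £63 and q* = 334.
With a per-unit subsidy paid to consumers, each effectively pays p − 18, so demand becomes qd = 586 − 4(p − 18).
Solving gives q = 348.4 with consumers paying £59.4 and producers receiving £77.4 (the £18 wedge).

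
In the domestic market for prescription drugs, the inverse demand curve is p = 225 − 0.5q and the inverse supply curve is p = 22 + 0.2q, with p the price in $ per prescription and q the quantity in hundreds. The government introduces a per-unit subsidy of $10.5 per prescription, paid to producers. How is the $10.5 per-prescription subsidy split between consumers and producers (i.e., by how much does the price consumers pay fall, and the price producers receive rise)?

Consumers gain $7.5 per prescription; producers gain $3 per prescription.

Rewrite in direct form: qd = 450 − 2p and qs = 5p − 110.
Before the subsidy: set 450 − 2p = 5p − 110 → p* = $80, q* = 290.
With a per-unit subsidy paid to producers, each receives p + 10.5 per unit sold, so supply becomes qs = 5(p + 10.5) − 110.
Solving gives q = 305 with consumers paying $72.5 and producers receiving $83 (the $10.5 wedge).
Gain to consumers: $7.5; to producers: $3. (They sum to $10.5.)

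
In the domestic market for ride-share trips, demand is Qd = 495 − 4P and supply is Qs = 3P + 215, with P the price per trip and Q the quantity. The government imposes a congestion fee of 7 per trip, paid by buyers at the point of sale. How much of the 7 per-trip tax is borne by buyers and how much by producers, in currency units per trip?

Buyers bear 3 per trip; producers bear 4 per trip.

Before the tax: set 495 − 4P = 3P + 215 → P* = 40, Q* = 335.
With the tax collected from buyers, demand (in seller-price terms) shifts: Qd = 495 − 4(P + 7).
New equilibrium: buyers pay 43, producers receive 36, Q = 323. (Wedge: Pb − Ps = 7.)
Burden on buyers: 3; on producers: 4. (They sum to 7.)
The less price-elastic side of the market bears the larger share of a per-unit tax.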